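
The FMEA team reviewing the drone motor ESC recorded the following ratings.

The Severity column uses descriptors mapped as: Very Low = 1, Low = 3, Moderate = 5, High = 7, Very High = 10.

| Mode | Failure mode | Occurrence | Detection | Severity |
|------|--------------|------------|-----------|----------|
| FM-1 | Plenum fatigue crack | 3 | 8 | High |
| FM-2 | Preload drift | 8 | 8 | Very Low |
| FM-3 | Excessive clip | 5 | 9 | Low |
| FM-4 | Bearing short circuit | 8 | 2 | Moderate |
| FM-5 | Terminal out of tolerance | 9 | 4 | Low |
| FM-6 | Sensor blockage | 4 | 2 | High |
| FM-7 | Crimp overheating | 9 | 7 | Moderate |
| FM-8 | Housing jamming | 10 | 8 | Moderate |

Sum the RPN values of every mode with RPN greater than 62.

1270

RPN = Severity × Occurrence × Detection:
  FM-1: 7 × 3 × 8 = 168
  FM-2: 1 × 8 × 8 = 64
  FM-3: 3 × 5 × 9 = 135
  FM-4: 5 × 8 × 2 = 80
  FM-5: 3 × 9 × 4 = 108
  FM-6: 7 × 4 × 2 = 56
  FM-7: 5 × 9 × 7 = 315
  FM-8: 5 × 10 × 8 = 400
RPN > 62: FM-1 (168), FM-2 (64), FM-3 (135), FM-4 (80), FM-5 (108), FM-7 (315), FM-8 (400).
Sum: 168 + 64 + 135 + 80 + 108 + 315 + 400 = 1270.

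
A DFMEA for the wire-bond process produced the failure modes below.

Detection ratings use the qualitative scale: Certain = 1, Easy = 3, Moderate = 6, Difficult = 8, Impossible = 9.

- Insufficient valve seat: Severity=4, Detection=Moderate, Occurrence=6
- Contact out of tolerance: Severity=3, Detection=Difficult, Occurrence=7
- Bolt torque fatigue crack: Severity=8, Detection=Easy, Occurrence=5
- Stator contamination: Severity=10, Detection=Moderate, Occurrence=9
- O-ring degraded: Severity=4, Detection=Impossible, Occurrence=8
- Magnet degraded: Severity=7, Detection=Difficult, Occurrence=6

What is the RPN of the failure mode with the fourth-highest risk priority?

168

RPN = Severity × Occurrence × Detection:
  Insufficient valve seat: 4 × 6 × 6 = 144
  Contact out of tolerance: 3 × 7 × 8 = 168
  Bolt torque fatigue crack: 8 × 5 × 3 = 120
  Stator contamination: 10 × 9 × 6 = 540
  O-ring degraded: 4 × 8 × 9 = 288
  Magnet degraded: 7 × 6 × 8 = 336
Sorted descending: 540, 336, 288, 168, 144, 120.
The fourth-highest RPN is 168 (Contact out of tolerance).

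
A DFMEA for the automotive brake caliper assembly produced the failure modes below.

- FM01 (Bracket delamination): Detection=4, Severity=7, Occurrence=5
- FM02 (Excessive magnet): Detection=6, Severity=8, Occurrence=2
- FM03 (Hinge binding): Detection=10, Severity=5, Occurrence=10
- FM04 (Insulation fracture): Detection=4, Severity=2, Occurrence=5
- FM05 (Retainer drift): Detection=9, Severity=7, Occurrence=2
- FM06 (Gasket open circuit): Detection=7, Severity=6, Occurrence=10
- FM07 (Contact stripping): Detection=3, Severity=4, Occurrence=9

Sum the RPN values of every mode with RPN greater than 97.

1294

RPN = Severity × Occurrence × Detection:
  FM01: 7 × 5 × 4 = 140
  FM02: 8 × 2 × 6 = 96
  FM03: 5 × 10 × 10 = 500
  FM04: 2 × 5 × 4 = 40
  FM05: 7 × 2 × 9 = 126
  FM06: 6 × 10 × 7 = 420
  FM07: 4 × 9 × 3 = 108
RPN > 97: FM01 (140), FM03 (500), FM05 (126), FM06 (420), FM07 (108).
Sum: 140 + 500 + 126 + 420 + 108 = 1294.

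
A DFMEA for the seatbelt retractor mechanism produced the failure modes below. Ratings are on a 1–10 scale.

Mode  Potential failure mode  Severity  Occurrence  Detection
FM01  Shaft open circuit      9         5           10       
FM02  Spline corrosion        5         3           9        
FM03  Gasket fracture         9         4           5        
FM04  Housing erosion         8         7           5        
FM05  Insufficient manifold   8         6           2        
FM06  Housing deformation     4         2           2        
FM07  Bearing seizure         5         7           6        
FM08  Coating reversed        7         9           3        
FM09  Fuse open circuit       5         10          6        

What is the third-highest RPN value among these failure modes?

280

RPN = Severity × Occurrence × Detection:
  FM01: 9 × 5 × 10 = 450
  FM02: 5 × 3 × 9 = 135
  FM03: 9 × 4 × 5 = 180
  FM04: 8 × 7 × 5 = 280
  FM05: 8 × 6 × 2 = 96
  FM06: 4 × 2 × 2 = 16
  FM07: 5 × 7 × 6 = 210
  FM08: 7 × 9 × 3 = 189
  FM09: 5 × 10 × 6 = 300
Sorted descending: 450, 300, 280, 210, 189, 180, 135, 96, 16.
The third-highest RPN is 280 (FM04).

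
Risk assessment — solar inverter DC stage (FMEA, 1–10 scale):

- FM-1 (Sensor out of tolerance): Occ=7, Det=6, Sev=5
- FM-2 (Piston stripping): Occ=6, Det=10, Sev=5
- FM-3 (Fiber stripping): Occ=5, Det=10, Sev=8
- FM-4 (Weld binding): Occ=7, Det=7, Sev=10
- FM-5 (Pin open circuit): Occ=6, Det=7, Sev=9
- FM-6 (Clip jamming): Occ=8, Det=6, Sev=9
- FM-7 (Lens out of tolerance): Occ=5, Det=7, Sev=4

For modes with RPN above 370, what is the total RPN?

RPN = Severity × Occurrence × Detection:
  FM-1: 5 × 7 × 6 = 210
  FM-2: 5 × 6 × 10 = 300
  FM-3: 8 × 5 × 10 = 400
  FM-4: 10 × 7 × 7 = 490
  FM-5: 9 × 6 × 7 = 378
  FM-6: 9 × 8 × 6 = 432
  FM-7: 4 × 5 × 7 = 140
RPN > 370: FM-3 (400), FM-4 (490), FM-5 (378), FM-6 (432).
Sum: 400 + 490 + 378 + 432 = 1700.

1700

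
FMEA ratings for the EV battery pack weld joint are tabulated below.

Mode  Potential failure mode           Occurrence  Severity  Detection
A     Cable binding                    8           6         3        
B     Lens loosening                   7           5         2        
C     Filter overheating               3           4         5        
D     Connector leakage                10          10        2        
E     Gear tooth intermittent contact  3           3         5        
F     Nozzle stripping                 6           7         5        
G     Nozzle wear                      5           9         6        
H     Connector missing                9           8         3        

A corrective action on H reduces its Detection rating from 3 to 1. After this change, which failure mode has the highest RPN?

G

RPN = Severity × Occurrence × Detection:
  A: 6 × 8 × 3 = 144
  B: 5 × 7 × 2 = 70
  C: 4 × 3 × 5 = 60
  D: 10 × 10 × 2 = 200
  E: 3 × 3 × 5 = 45
  F: 7 × 6 × 5 = 210
  G: 9 × 5 × 6 = 270
  H: 8 × 9 × 3 = 216
After action: H → 8 × 9 × 1 = 72.
Revised RPNs: G=270, F=210, D=200, A=144, H=72, B=70, C=60, E=45.
Highest is now G (270).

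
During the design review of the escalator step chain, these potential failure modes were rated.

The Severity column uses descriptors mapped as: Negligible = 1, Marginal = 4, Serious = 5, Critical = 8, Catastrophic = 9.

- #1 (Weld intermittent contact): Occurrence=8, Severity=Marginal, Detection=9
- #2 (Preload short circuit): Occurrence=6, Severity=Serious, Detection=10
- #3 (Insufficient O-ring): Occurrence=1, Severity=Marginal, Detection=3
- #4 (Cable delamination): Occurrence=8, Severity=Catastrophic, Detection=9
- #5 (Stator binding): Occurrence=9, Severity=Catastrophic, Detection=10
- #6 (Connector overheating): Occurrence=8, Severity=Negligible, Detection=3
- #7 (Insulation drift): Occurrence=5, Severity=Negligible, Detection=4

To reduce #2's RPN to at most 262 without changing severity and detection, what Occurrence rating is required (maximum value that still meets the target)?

#2: S=5, O=6, D=10 → current RPN = 300.
Fixed product = 50. Need 50 × O ≤ 262, so O ≤ 262/50 = 5.24.
Maximum integer Occurrence rating = 5 (gives RPN 250; O=6 would give 300 > 262).

5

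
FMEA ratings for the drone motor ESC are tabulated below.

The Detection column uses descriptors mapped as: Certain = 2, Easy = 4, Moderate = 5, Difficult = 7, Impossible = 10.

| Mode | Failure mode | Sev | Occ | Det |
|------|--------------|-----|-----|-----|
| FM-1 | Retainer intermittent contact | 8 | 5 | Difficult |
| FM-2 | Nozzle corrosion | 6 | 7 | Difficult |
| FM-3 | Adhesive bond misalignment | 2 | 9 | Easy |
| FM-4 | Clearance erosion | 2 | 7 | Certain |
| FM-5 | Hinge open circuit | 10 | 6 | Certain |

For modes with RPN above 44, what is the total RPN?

RPN = Severity × Occurrence × Detection:
  FM-1: 8 × 5 × 7 = 280
  FM-2: 6 × 7 × 7 = 294
  FM-3: 2 × 9 × 4 = 72
  FM-4: 2 × 7 × 2 = 28
  FM-5: 10 × 6 × 2 = 120
RPN > 44: FM-1 (280), FM-2 (294), FM-3 (72), FM-5 (120).
Sum: 280 + 294 + 72 + 120 = 766.

766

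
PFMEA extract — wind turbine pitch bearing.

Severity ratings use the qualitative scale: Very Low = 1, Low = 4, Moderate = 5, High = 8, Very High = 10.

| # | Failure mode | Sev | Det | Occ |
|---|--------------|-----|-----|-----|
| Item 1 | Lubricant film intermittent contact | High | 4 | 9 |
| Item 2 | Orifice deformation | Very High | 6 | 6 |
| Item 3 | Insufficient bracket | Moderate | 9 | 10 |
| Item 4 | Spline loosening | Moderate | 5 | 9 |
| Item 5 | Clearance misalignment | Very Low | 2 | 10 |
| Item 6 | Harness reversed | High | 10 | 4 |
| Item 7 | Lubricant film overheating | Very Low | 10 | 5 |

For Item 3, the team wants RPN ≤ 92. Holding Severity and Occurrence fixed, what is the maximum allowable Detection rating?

1

Item 3: S=5, O=10, D=9 → current RPN = 450.
Fixed product = 50. Need 50 × D ≤ 92, so D ≤ 92/50 = 1.84.
Maximum integer Detection rating = 1 (gives RPN 50; D=2 would give 100 > 92).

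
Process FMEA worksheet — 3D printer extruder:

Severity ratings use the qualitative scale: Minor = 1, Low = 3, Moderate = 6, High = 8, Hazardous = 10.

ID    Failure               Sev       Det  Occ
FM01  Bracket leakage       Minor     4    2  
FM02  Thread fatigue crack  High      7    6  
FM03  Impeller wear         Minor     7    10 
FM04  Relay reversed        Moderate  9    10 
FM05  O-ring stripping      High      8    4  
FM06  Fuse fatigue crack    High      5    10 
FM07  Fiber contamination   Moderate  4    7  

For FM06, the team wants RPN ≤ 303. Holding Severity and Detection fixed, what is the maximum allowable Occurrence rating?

FM06: S=8, O=10, D=5 → current RPN = 400.
Fixed product = 40. Need 40 × O ≤ 303, so O ≤ 303/40 = 7.58.
Maximum integer Occurrence rating = 7 (gives RPN 280; O=8 would give 320 > 303).

7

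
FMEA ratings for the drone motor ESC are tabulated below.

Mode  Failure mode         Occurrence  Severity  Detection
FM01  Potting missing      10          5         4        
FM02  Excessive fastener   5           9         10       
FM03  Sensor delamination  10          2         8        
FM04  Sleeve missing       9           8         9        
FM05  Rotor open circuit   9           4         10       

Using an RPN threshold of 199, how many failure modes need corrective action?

4

RPN = Severity × Occurrence × Detection:
  FM01: 5 × 10 × 4 = 200
  FM02: 9 × 5 × 10 = 450
  FM03: 2 × 10 × 8 = 160
  FM04: 8 × 9 × 9 = 648
  FM05: 4 × 9 × 10 = 360
Modes with RPN ≥ 199: FM01 (200), FM02 (450), FM04 (648), FM05 (360) → 4.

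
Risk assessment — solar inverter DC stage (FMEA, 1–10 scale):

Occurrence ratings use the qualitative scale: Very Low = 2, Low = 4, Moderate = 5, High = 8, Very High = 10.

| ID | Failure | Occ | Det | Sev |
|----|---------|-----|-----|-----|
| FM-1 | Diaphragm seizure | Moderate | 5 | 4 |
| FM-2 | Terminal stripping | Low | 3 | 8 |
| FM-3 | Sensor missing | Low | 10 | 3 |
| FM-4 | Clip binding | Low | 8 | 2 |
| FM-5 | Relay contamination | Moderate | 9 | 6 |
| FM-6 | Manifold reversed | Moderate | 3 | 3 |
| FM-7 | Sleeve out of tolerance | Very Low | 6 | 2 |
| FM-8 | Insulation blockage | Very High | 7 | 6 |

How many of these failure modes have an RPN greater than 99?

RPN = Severity × Occurrence × Detection:
  FM-1: 4 × 5 × 5 = 100
  FM-2: 8 × 4 × 3 = 96
  FM-3: 3 × 4 × 10 = 120
  FM-4: 2 × 4 × 8 = 64
  FM-5: 6 × 5 × 9 = 270
  FM-6: 3 × 5 × 3 = 45
  FM-7: 2 × 2 × 6 = 24
  FM-8: 6 × 10 × 7 = 420
Modes with RPN > 99: FM-1 (100), FM-3 (120), FM-5 (270), FM-8 (420) → 4.

4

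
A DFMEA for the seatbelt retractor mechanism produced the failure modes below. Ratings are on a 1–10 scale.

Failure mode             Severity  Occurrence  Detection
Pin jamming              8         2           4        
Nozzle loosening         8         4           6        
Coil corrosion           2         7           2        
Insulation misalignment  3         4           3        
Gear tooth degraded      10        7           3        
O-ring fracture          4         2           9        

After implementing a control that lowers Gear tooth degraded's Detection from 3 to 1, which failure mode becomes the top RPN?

Nozzle loosening

RPN = Severity × Occurrence × Detection:
  Pin jamming: 8 × 2 × 4 = 64
  Nozzle loosening: 8 × 4 × 6 = 192
  Coil corrosion: 2 × 7 × 2 = 28
  Insulation misalignment: 3 × 4 × 3 = 36
  Gear tooth degraded: 10 × 7 × 3 = 210
  O-ring fracture: 4 × 2 × 9 = 72
After action: Gear tooth degraded → 10 × 7 × 1 = 70.
Revised RPNs: Nozzle loosening=192, O-ring fracture=72, Gear tooth degraded=70, Pin jamming=64, Insulation misalignment=36, Coil corrosion=28.
Highest is now Nozzle loosening (192).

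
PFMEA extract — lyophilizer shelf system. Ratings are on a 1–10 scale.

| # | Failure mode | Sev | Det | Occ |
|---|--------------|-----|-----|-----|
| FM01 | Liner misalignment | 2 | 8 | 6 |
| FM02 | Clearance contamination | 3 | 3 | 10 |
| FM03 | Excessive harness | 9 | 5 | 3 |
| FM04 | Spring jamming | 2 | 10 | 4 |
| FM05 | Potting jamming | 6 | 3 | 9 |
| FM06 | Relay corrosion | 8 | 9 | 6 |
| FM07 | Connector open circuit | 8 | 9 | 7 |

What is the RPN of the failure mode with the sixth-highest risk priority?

RPN = Severity × Occurrence × Detection:
  FM01: 2 × 6 × 8 = 96
  FM02: 3 × 10 × 3 = 90
  FM03: 9 × 3 × 5 = 135
  FM04: 2 × 4 × 10 = 80
  FM05: 6 × 9 × 3 = 162
  FM06: 8 × 6 × 9 = 432
  FM07: 8 × 7 × 9 = 504
Sorted descending: 504, 432, 162, 135, 96, 90, 80.
The sixth-highest RPN is 90 (FM02).

90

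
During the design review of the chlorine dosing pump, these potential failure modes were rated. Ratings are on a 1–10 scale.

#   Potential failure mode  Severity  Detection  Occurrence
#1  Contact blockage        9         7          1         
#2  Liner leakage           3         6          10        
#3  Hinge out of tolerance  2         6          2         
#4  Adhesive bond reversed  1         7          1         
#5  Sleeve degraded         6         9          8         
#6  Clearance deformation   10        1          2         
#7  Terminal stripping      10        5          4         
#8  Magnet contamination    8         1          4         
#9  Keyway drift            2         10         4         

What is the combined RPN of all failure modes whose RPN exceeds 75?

892

RPN = Severity × Occurrence × Detection:
  #1: 9 × 1 × 7 = 63
  #2: 3 × 10 × 6 = 180
  #3: 2 × 2 × 6 = 24
  #4: 1 × 1 × 7 = 7
  #5: 6 × 8 × 9 = 432
  #6: 10 × 2 × 1 = 20
  #7: 10 × 4 × 5 = 200
  #8: 8 × 4 × 1 = 32
  #9: 2 × 4 × 10 = 80
RPN > 75: #2 (180), #5 (432), #7 (200), #9 (80).
Sum: 180 + 432 + 200 + 80 = 892.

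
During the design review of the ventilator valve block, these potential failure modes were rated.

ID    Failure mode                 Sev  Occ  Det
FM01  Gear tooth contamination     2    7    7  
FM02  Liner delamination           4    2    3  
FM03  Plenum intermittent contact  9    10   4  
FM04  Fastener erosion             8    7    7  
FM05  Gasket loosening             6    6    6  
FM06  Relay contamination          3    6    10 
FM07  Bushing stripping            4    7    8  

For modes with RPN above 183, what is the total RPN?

RPN = Severity × Occurrence × Detection:
  FM01: 2 × 7 × 7 = 98
  FM02: 4 × 2 × 3 = 24
  FM03: 9 × 10 × 4 = 360
  FM04: 8 × 7 × 7 = 392
  FM05: 6 × 6 × 6 = 216
  FM06: 3 × 6 × 10 = 180
  FM07: 4 × 7 × 8 = 224
RPN > 183: FM03 (360), FM04 (392), FM05 (216), FM07 (224).
Sum: 360 + 392 + 216 + 224 = 1192.

1192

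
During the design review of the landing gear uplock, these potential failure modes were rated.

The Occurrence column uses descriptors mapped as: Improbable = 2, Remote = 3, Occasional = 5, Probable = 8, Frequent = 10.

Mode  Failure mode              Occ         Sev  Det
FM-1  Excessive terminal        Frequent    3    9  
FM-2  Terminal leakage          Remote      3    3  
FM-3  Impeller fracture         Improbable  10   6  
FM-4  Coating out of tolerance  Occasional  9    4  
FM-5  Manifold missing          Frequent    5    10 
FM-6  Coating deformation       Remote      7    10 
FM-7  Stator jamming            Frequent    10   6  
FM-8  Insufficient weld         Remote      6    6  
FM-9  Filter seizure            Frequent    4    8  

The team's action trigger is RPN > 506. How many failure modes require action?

RPN = Severity × Occurrence × Detection:
  FM-1: 3 × 10 × 9 = 270
  FM-2: 3 × 3 × 3 = 27
  FM-3: 10 × 2 × 6 = 120
  FM-4: 9 × 5 × 4 = 180
  FM-5: 5 × 10 × 10 = 500
  FM-6: 7 × 3 × 10 = 210
  FM-7: 10 × 10 × 6 = 600
  FM-8: 6 × 3 × 6 = 108
  FM-9: 4 × 10 × 8 = 320
Modes with RPN > 506: FM-7 (600) → 1.

1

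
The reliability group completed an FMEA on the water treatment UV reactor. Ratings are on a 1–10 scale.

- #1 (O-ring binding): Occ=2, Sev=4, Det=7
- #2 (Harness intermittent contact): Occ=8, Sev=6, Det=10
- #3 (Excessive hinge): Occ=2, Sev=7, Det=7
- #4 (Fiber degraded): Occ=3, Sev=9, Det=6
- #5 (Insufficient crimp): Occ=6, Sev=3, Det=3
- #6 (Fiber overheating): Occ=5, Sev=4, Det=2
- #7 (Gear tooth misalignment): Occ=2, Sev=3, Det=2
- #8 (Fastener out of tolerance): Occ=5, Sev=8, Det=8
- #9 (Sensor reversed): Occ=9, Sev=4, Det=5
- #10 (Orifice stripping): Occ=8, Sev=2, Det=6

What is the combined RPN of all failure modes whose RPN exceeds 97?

1240

RPN = Severity × Occurrence × Detection:
  #1: 4 × 2 × 7 = 56
  #2: 6 × 8 × 10 = 480
  #3: 7 × 2 × 7 = 98
  #4: 9 × 3 × 6 = 162
  #5: 3 × 6 × 3 = 54
  #6: 4 × 5 × 2 = 40
  #7: 3 × 2 × 2 = 12
  #8: 8 × 5 × 8 = 320
  #9: 4 × 9 × 5 = 180
  #10: 2 × 8 × 6 = 96
RPN > 97: #2 (480), #3 (98), #4 (162), #8 (320), #9 (180).
Sum: 480 + 98 + 162 + 320 + 180 = 1240.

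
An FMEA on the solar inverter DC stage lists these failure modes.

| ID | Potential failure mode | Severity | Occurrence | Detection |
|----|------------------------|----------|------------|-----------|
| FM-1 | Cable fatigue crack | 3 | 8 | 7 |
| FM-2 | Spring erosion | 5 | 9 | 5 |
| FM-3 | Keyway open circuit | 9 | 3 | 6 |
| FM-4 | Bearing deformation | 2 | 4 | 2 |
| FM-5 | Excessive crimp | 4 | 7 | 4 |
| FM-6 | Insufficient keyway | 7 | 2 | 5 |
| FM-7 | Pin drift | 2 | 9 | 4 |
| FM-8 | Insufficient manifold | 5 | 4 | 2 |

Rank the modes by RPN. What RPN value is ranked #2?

168

RPN = Severity × Occurrence × Detection:
  FM-1: 3 × 8 × 7 = 168
  FM-2: 5 × 9 × 5 = 225
  FM-3: 9 × 3 × 6 = 162
  FM-4: 2 × 4 × 2 = 16
  FM-5: 4 × 7 × 4 = 112
  FM-6: 7 × 2 × 5 = 70
  FM-7: 2 × 9 × 4 = 72
  FM-8: 5 × 4 × 2 = 40
Sorted descending: 225, 168, 162, 112, 72, 70, 40, 16.
The second-highest RPN is 168 (FM-1).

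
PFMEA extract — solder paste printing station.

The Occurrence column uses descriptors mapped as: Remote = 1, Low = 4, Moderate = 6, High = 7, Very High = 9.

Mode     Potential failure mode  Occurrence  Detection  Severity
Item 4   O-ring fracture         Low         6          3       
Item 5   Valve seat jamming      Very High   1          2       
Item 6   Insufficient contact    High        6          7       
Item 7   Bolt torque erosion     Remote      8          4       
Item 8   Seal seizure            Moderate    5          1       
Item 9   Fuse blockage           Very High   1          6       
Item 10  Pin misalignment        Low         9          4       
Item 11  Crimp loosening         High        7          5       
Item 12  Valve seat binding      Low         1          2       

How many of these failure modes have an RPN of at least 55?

4

RPN = Severity × Occurrence × Detection:
  Item 4: 3 × 4 × 6 = 72
  Item 5: 2 × 9 × 1 = 18
  Item 6: 7 × 7 × 6 = 294
  Item 7: 4 × 1 × 8 = 32
  Item 8: 1 × 6 × 5 = 30
  Item 9: 6 × 9 × 1 = 54
  Item 10: 4 × 4 × 9 = 144
  Item 11: 5 × 7 × 7 = 245
  Item 12: 2 × 4 × 1 = 8
Modes with RPN ≥ 55: Item 4 (72), Item 6 (294), Item 10 (144), Item 11 (245) → 4.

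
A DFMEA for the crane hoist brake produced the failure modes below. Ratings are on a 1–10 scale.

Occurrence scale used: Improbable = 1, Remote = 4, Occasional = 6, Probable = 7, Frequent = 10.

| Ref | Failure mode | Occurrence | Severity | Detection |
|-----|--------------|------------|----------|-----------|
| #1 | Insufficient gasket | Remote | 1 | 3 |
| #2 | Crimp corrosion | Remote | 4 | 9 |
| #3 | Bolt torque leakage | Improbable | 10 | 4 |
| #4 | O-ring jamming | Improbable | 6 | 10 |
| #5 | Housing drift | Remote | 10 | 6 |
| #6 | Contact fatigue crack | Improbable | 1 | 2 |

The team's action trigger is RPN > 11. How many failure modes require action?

RPN = Severity × Occurrence × Detection:
  #1: 1 × 4 × 3 = 12
  #2: 4 × 4 × 9 = 144
  #3: 10 × 1 × 4 = 40
  #4: 6 × 1 × 10 = 60
  #5: 10 × 4 × 6 = 240
  #6: 1 × 1 × 2 = 2
Modes with RPN > 11: #1 (12), #2 (144), #3 (40), #4 (60), #5 (240) → 5.

5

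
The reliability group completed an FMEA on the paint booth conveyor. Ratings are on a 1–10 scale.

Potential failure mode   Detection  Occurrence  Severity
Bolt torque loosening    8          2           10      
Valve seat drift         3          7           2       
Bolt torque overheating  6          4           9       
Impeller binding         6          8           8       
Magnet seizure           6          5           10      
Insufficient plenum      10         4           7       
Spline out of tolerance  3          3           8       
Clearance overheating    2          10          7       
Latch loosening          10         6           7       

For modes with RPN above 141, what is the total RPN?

1760

RPN = Severity × Occurrence × Detection:
  Bolt torque loosening: 10 × 2 × 8 = 160
  Valve seat drift: 2 × 7 × 3 = 42
  Bolt torque overheating: 9 × 4 × 6 = 216
  Impeller binding: 8 × 8 × 6 = 384
  Magnet seizure: 10 × 5 × 6 = 300
  Insufficient plenum: 7 × 4 × 10 = 280
  Spline out of tolerance: 8 × 3 × 3 = 72
  Clearance overheating: 7 × 10 × 2 = 140
  Latch loosening: 7 × 6 × 10 = 420
RPN > 141: Bolt torque loosening (160), Bolt torque overheating (216), Impeller binding (384), Magnet seizure (300), Insufficient plenum (280), Latch loosening (420).
Sum: 160 + 216 + 384 + 300 + 280 + 420 = 1760.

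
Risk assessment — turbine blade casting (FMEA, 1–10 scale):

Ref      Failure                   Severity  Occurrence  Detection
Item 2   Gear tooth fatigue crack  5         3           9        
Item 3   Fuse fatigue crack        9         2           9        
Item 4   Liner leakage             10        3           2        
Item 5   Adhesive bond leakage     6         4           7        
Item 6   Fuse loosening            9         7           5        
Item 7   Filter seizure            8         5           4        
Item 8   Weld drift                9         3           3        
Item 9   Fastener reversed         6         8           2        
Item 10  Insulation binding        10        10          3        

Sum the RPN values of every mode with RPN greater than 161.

945

RPN = Severity × Occurrence × Detection:
  Item 2: 5 × 3 × 9 = 135
  Item 3: 9 × 2 × 9 = 162
  Item 4: 10 × 3 × 2 = 60
  Item 5: 6 × 4 × 7 = 168
  Item 6: 9 × 7 × 5 = 315
  Item 7: 8 × 5 × 4 = 160
  Item 8: 9 × 3 × 3 = 81
  Item 9: 6 × 8 × 2 = 96
  Item 10: 10 × 10 × 3 = 300
RPN > 161: Item 3 (162), Item 5 (168), Item 6 (315), Item 10 (300).
Sum: 162 + 168 + 315 + 300 = 945.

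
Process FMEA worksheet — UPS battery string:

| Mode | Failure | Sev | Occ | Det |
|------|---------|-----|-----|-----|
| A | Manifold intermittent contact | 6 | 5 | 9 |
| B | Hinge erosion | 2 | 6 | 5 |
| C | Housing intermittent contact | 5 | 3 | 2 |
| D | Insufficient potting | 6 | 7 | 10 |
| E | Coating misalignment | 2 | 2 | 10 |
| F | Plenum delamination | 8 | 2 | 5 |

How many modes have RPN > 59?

RPN = Severity × Occurrence × Detection:
  A: 6 × 5 × 9 = 270
  B: 2 × 6 × 5 = 60
  C: 5 × 3 × 2 = 30
  D: 6 × 7 × 10 = 420
  E: 2 × 2 × 10 = 40
  F: 8 × 2 × 5 = 80
Modes with RPN > 59: A (270), B (60), D (420), F (80) → 4.

4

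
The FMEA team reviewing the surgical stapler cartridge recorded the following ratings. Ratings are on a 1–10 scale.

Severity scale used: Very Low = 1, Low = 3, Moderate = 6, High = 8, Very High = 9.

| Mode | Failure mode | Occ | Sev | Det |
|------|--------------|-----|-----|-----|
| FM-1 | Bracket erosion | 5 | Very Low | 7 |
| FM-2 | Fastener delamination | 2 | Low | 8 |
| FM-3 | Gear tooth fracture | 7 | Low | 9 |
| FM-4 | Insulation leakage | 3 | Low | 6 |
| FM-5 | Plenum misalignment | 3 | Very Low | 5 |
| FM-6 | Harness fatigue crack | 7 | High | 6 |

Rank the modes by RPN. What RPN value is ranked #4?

48

RPN = Severity × Occurrence × Detection:
  FM-1: 1 × 5 × 7 = 35
  FM-2: 3 × 2 × 8 = 48
  FM-3: 3 × 7 × 9 = 189
  FM-4: 3 × 3 × 6 = 54
  FM-5: 1 × 3 × 5 = 15
  FM-6: 8 × 7 × 6 = 336
Sorted descending: 336, 189, 54, 48, 35, 15.
The fourth-highest RPN is 48 (FM-2).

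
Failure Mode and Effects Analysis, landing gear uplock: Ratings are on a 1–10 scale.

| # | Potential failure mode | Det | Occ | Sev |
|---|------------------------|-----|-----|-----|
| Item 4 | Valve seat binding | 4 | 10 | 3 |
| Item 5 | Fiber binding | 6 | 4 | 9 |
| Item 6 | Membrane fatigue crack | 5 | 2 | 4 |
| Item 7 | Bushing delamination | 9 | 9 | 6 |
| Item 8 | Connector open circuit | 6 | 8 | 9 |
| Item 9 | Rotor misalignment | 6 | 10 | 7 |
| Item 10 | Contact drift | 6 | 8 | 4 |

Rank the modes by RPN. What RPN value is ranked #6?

RPN = Severity × Occurrence × Detection:
  Item 4: 3 × 10 × 4 = 120
  Item 5: 9 × 4 × 6 = 216
  Item 6: 4 × 2 × 5 = 40
  Item 7: 6 × 9 × 9 = 486
  Item 8: 9 × 8 × 6 = 432
  Item 9: 7 × 10 × 6 = 420
  Item 10: 4 × 8 × 6 = 192
Sorted descending: 486, 432, 420, 216, 192, 120, 40.
The sixth-highest RPN is 120 (Item 4).

120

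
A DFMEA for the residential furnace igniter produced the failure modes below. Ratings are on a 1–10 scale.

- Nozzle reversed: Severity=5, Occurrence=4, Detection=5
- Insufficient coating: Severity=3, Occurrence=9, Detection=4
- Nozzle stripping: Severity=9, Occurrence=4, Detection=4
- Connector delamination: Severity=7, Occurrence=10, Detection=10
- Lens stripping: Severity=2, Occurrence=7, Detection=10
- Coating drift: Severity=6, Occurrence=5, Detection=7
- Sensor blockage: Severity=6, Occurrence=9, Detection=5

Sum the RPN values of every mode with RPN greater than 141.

RPN = Severity × Occurrence × Detection:
  Nozzle reversed: 5 × 4 × 5 = 100
  Insufficient coating: 3 × 9 × 4 = 108
  Nozzle stripping: 9 × 4 × 4 = 144
  Connector delamination: 7 × 10 × 10 = 700
  Lens stripping: 2 × 7 × 10 = 140
  Coating drift: 6 × 5 × 7 = 210
  Sensor blockage: 6 × 9 × 5 = 270
RPN > 141: Nozzle stripping (144), Connector delamination (700), Coating drift (210), Sensor blockage (270).
Sum: 144 + 700 + 210 + 270 = 1324.

1324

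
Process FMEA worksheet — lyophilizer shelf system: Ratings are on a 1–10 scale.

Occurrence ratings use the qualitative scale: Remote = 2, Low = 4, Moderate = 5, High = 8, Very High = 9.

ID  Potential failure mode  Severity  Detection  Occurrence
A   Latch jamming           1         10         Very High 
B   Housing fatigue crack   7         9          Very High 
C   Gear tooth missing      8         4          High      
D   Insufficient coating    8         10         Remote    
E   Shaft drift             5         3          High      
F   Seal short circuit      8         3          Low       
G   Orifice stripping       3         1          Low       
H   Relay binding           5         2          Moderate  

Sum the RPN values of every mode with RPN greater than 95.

1199

RPN = Severity × Occurrence × Detection:
  A: 1 × 9 × 10 = 90
  B: 7 × 9 × 9 = 567
  C: 8 × 8 × 4 = 256
  D: 8 × 2 × 10 = 160
  E: 5 × 8 × 3 = 120
  F: 8 × 4 × 3 = 96
  G: 3 × 4 × 1 = 12
  H: 5 × 5 × 2 = 50
RPN > 95: B (567), C (256), D (160), E (120), F (96).
Sum: 567 + 256 + 160 + 120 + 96 = 1199.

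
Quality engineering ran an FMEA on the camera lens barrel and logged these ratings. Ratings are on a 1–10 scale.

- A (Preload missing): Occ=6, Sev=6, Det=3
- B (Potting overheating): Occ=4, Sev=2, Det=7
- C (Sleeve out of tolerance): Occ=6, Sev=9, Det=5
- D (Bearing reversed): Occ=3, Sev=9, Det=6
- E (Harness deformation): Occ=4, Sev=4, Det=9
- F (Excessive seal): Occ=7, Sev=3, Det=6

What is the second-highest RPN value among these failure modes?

162

RPN = Severity × Occurrence × Detection:
  A: 6 × 6 × 3 = 108
  B: 2 × 4 × 7 = 56
  C: 9 × 6 × 5 = 270
  D: 9 × 3 × 6 = 162
  E: 4 × 4 × 9 = 144
  F: 3 × 7 × 6 = 126
Sorted descending: 270, 162, 144, 126, 108, 56.
The second-highest RPN is 162 (D).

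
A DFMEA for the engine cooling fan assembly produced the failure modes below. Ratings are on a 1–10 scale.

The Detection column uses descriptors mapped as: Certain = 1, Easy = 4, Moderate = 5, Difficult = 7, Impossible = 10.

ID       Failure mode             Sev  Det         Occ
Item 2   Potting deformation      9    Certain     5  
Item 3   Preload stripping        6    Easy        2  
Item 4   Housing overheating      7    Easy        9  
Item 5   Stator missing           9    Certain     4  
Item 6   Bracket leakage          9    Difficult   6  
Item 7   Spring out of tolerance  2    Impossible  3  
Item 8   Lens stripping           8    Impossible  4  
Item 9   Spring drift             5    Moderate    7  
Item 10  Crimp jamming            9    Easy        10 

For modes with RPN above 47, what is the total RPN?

1593

RPN = Severity × Occurrence × Detection:
  Item 2: 9 × 5 × 1 = 45
  Item 3: 6 × 2 × 4 = 48
  Item 4: 7 × 9 × 4 = 252
  Item 5: 9 × 4 × 1 = 36
  Item 6: 9 × 6 × 7 = 378
  Item 7: 2 × 3 × 10 = 60
  Item 8: 8 × 4 × 10 = 320
  Item 9: 5 × 7 × 5 = 175
  Item 10: 9 × 10 × 4 = 360
RPN > 47: Item 3 (48), Item 4 (252), Item 6 (378), Item 7 (60), Item 8 (320), Item 9 (175), Item 10 (360).
Sum: 48 + 252 + 378 + 60 + 320 + 175 + 360 = 1593.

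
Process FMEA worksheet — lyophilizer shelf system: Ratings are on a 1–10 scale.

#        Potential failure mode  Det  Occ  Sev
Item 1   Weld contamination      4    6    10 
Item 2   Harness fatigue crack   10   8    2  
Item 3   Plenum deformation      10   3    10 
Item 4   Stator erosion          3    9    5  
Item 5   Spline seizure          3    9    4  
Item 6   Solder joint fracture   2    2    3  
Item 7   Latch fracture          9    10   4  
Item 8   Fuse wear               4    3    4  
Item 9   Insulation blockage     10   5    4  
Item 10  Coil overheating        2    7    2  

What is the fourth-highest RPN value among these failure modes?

RPN = Severity × Occurrence × Detection:
  Item 1: 10 × 6 × 4 = 240
  Item 2: 2 × 8 × 10 = 160
  Item 3: 10 × 3 × 10 = 300
  Item 4: 5 × 9 × 3 = 135
  Item 5: 4 × 9 × 3 = 108
  Item 6: 3 × 2 × 2 = 12
  Item 7: 4 × 10 × 9 = 360
  Item 8: 4 × 3 × 4 = 48
  Item 9: 4 × 5 × 10 = 200
  Item 10: 2 × 7 × 2 = 28
Sorted descending: 360, 300, 240, 200, 160, 135, 108, 48, 28, 12.
The fourth-highest RPN is 200 (Item 9).

200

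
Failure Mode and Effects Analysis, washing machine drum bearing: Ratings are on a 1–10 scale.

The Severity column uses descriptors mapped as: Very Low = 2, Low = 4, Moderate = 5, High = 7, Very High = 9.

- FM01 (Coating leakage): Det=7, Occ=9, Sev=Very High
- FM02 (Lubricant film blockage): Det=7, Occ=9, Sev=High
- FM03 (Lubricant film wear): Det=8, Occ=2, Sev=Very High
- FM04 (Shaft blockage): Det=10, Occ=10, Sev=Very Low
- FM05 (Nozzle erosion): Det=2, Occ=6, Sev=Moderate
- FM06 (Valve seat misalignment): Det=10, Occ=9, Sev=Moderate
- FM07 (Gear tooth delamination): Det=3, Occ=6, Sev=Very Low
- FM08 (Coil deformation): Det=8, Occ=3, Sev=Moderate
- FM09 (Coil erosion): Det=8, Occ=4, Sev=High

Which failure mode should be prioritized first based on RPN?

FM01

RPN = Severity × Occurrence × Detection:
  FM01: 9 × 9 × 7 = 567
  FM02: 7 × 9 × 7 = 441
  FM03: 9 × 2 × 8 = 144
  FM04: 2 × 10 × 10 = 200
  FM05: 5 × 6 × 2 = 60
  FM06: 5 × 9 × 10 = 450
  FM07: 2 × 6 × 3 = 36
  FM08: 5 × 3 × 8 = 120
  FM09: 7 × 4 × 8 = 224
Highest RPN is 567 → FM01.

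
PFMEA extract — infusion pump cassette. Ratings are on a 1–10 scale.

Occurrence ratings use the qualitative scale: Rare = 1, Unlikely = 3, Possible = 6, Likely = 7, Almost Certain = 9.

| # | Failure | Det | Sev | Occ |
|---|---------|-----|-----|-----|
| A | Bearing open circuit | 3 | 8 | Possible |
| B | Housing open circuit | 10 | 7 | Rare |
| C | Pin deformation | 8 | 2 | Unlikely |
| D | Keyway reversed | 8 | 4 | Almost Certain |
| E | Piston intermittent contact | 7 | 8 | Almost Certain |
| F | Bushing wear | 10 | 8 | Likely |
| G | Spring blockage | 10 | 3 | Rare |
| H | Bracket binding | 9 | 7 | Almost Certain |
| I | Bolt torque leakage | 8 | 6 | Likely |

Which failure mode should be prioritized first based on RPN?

H

RPN = Severity × Occurrence × Detection:
  A: 8 × 6 × 3 = 144
  B: 7 × 1 × 10 = 70
  C: 2 × 3 × 8 = 48
  D: 4 × 9 × 8 = 288
  E: 8 × 9 × 7 = 504
  F: 8 × 7 × 10 = 560
  G: 3 × 1 × 10 = 30
  H: 7 × 9 × 9 = 567
  I: 6 × 7 × 8 = 336
Highest RPN is 567 → H.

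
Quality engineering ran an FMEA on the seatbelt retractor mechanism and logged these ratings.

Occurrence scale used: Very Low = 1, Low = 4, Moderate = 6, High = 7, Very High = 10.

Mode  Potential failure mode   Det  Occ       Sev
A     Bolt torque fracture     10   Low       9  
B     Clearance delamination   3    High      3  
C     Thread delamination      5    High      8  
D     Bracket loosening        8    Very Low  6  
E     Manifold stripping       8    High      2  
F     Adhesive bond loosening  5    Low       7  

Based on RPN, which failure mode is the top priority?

RPN = Severity × Occurrence × Detection:
  A: 9 × 4 × 10 = 360
  B: 3 × 7 × 3 = 63
  C: 8 × 7 × 5 = 280
  D: 6 × 1 × 8 = 48
  E: 2 × 7 × 8 = 112
  F: 7 × 4 × 5 = 140
Highest RPN is 360 → A.

A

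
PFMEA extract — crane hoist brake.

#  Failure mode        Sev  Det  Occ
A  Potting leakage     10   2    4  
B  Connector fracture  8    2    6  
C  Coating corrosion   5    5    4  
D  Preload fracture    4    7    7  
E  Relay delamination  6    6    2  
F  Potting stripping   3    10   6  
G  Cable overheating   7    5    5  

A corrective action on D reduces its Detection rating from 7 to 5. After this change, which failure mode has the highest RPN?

RPN = Severity × Occurrence × Detection:
  A: 10 × 4 × 2 = 80
  B: 8 × 6 × 2 = 96
  C: 5 × 4 × 5 = 100
  D: 4 × 7 × 7 = 196
  E: 6 × 2 × 6 = 72
  F: 3 × 6 × 10 = 180
  G: 7 × 5 × 5 = 175
After action: D → 4 × 7 × 5 = 140.
Revised RPNs: F=180, G=175, D=140, C=100, B=96, A=80, E=72.
Highest is now F (180).

F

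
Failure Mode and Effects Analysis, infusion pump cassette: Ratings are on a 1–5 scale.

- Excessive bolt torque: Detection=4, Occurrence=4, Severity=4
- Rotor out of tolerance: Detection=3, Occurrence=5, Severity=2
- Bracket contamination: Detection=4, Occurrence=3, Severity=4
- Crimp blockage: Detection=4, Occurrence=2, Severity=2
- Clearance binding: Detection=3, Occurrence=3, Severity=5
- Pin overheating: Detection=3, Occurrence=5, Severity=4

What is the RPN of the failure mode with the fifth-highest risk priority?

30

RPN = Severity × Occurrence × Detection:
  Excessive bolt torque: 4 × 4 × 4 = 64
  Rotor out of tolerance: 2 × 5 × 3 = 30
  Bracket contamination: 4 × 3 × 4 = 48
  Crimp blockage: 2 × 2 × 4 = 16
  Clearance binding: 5 × 3 × 3 = 45
  Pin overheating: 4 × 5 × 3 = 60
Sorted descending: 64, 60, 48, 45, 30, 16.
The fifth-highest RPN is 30 (Rotor out of tolerance).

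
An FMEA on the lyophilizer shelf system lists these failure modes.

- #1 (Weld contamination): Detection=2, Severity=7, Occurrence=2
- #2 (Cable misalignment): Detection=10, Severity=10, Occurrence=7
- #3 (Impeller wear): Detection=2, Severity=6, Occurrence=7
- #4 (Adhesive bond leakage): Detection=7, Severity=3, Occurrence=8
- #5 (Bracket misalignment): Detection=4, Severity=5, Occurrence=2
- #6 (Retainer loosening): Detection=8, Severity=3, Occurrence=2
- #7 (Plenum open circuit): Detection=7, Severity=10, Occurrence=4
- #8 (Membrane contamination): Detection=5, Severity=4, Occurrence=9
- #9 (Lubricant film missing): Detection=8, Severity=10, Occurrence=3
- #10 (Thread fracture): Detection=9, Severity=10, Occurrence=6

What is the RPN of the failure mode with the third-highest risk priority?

RPN = Severity × Occurrence × Detection:
  #1: 7 × 2 × 2 = 28
  #2: 10 × 7 × 10 = 700
  #3: 6 × 7 × 2 = 84
  #4: 3 × 8 × 7 = 168
  #5: 5 × 2 × 4 = 40
  #6: 3 × 2 × 8 = 48
  #7: 10 × 4 × 7 = 280
  #8: 4 × 9 × 5 = 180
  #9: 10 × 3 × 8 = 240
  #10: 10 × 6 × 9 = 540
Sorted descending: 700, 540, 280, 240, 180, 168, 84, 48, 40, 28.
The third-highest RPN is 280 (#7).

280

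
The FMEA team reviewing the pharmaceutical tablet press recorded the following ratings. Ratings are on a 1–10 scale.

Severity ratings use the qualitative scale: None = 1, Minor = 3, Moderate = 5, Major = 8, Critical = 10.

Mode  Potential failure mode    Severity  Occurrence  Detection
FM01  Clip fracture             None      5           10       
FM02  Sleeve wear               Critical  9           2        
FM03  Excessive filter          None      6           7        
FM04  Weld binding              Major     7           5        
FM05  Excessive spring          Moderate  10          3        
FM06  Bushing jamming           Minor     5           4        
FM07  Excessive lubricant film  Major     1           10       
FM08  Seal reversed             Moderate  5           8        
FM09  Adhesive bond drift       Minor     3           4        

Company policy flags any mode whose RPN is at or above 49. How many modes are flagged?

RPN = Severity × Occurrence × Detection:
  FM01: 1 × 5 × 10 = 50
  FM02: 10 × 9 × 2 = 180
  FM03: 1 × 6 × 7 = 42
  FM04: 8 × 7 × 5 = 280
  FM05: 5 × 10 × 3 = 150
  FM06: 3 × 5 × 4 = 60
  FM07: 8 × 1 × 10 = 80
  FM08: 5 × 5 × 8 = 200
  FM09: 3 × 3 × 4 = 36
Modes with RPN ≥ 49: FM01 (50), FM02 (180), FM04 (280), FM05 (150), FM06 (60), FM07 (80), FM08 (200) → 7.

7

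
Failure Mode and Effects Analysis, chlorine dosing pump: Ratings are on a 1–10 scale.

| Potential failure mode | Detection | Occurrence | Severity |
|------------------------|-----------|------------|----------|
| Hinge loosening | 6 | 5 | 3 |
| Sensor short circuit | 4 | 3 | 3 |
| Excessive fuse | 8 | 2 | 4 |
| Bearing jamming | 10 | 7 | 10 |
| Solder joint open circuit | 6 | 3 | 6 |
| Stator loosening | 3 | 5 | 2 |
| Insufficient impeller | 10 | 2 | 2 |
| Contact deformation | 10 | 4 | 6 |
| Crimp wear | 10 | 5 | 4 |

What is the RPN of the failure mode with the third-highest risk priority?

200

RPN = Severity × Occurrence × Detection:
  Hinge loosening: 3 × 5 × 6 = 90
  Sensor short circuit: 3 × 3 × 4 = 36
  Excessive fuse: 4 × 2 × 8 = 64
  Bearing jamming: 10 × 7 × 10 = 700
  Solder joint open circuit: 6 × 3 × 6 = 108
  Stator loosening: 2 × 5 × 3 = 30
  Insufficient impeller: 2 × 2 × 10 = 40
  Contact deformation: 6 × 4 × 10 = 240
  Crimp wear: 4 × 5 × 10 = 200
Sorted descending: 700, 240, 200, 108, 90, 64, 40, 36, 30.
The third-highest RPN is 200 (Crimp wear).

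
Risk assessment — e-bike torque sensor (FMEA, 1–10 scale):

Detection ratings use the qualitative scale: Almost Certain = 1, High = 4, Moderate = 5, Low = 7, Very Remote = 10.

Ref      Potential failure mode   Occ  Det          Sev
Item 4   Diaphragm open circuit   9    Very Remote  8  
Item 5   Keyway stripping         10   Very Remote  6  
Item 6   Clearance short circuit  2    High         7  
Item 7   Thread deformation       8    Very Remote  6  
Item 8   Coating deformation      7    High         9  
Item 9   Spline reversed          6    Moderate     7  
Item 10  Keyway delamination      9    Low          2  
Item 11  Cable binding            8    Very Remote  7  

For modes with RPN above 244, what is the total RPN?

2612

RPN = Severity × Occurrence × Detection:
  Item 4: 8 × 9 × 10 = 720
  Item 5: 6 × 10 × 10 = 600
  Item 6: 7 × 2 × 4 = 56
  Item 7: 6 × 8 × 10 = 480
  Item 8: 9 × 7 × 4 = 252
  Item 9: 7 × 6 × 5 = 210
  Item 10: 2 × 9 × 7 = 126
  Item 11: 7 × 8 × 10 = 560
RPN > 244: Item 4 (720), Item 5 (600), Item 7 (480), Item 8 (252), Item 11 (560).
Sum: 720 + 600 + 480 + 252 + 560 = 2612.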